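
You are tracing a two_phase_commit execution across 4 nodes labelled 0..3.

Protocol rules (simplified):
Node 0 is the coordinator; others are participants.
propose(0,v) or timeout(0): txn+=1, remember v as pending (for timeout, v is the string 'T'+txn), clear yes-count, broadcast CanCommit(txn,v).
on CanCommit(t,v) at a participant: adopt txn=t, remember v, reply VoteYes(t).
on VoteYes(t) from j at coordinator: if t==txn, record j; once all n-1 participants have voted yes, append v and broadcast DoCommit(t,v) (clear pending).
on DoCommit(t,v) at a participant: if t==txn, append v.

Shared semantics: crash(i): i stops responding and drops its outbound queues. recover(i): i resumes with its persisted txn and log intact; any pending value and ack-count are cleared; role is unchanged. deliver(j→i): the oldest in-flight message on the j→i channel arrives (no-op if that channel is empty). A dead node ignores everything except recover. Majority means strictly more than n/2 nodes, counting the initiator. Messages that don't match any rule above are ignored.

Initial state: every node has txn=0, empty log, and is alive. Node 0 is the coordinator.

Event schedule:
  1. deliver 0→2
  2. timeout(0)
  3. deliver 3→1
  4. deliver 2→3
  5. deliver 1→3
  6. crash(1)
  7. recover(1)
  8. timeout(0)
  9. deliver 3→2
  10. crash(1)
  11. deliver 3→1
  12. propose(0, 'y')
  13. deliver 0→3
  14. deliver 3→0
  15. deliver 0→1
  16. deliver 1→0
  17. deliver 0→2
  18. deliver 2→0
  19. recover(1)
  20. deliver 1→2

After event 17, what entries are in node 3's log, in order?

empty

e1 deliver 0→2: ·
e2 timeout(0): 0[coor,t=1,-]
e3 deliver 3→1: ·
e4 deliver 2→3: ·
e5 deliver 1→3: ·
e6 crash(1): 1[✗part,t=0,-]
e7 recover(1): 1[part,t=0,-]
e8 timeout(0): 0[coor,t=2,-]
e9 deliver 3→2: ·
e10 crash(1): 1[✗part,t=0,-]
e11 deliver 3→1: ·
e12 propose(0,'y'): 0[coor,t=3,-]
e13 deliver 0→3: 3[part,t=1,-]
e14 deliver 3→0: ·
e15 deliver 0→1: ·
e16 deliver 1→0: ·
e17 deliver 0→2: 2[part,t=1,-]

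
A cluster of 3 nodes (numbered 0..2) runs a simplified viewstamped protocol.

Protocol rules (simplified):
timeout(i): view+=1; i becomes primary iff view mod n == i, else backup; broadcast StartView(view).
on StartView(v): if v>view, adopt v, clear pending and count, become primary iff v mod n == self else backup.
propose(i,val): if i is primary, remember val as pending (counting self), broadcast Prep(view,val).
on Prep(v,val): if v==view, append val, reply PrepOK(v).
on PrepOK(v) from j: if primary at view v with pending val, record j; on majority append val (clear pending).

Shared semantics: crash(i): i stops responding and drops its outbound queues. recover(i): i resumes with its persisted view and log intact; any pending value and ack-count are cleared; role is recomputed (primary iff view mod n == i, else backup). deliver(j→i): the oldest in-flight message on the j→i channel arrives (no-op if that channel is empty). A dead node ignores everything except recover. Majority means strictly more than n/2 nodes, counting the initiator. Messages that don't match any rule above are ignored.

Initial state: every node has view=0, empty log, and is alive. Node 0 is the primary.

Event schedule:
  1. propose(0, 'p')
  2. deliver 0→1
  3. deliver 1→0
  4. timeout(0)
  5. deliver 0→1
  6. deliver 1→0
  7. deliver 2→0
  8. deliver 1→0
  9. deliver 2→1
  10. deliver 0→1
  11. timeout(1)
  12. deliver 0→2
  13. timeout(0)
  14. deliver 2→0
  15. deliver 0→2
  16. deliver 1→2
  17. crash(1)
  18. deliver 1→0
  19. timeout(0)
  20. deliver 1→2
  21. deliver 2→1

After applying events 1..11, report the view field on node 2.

0

e1 propose(0,'p'): ·
e2 deliver 0→1: 1[back,v=0,p]
e3 deliver 1→0: 0[prim,v=0,p]
e4 timeout(0): 0[back,v=1,p]
e5 deliver 0→1: 1[prim,v=1,p]
e6 deliver 1→0: ·
e7 deliver 2→0: ·
e8 deliver 1→0: ·
e9 deliver 2→1: ·
e10 deliver 0→1: ·
e11 timeout(1): 1[back,v=2,p]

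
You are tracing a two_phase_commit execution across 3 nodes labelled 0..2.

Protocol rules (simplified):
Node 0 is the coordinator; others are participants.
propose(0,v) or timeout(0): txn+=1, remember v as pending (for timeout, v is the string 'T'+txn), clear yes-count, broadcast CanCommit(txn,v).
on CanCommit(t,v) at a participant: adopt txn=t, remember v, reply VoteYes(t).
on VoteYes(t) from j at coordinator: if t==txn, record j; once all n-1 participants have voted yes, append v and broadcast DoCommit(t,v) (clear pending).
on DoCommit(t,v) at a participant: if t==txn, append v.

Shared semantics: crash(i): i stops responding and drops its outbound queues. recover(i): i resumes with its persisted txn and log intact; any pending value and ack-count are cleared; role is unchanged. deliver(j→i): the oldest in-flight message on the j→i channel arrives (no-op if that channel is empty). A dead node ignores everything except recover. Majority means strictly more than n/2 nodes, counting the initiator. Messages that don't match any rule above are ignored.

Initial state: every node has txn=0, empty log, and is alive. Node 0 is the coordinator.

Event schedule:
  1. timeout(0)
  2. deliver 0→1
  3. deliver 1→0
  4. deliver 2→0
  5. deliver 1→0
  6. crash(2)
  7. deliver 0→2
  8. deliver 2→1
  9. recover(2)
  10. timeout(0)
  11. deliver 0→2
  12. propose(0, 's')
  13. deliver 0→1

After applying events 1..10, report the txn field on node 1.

1. timeout(0):  <0:coor t1 ->
2. deliver 0→1:  <1:part t1 ->
3. deliver 1→0:  nop
4. deliver 2→0:  nop
5. deliver 1→0:  nop
6. crash(2):  <2:✗part t0 ->
7. deliver 0→2:  nop
8. deliver 2→1:  nop
9. recover(2):  <2:part t0 ->
10. timeout(0):  <0:coor t2 ->

1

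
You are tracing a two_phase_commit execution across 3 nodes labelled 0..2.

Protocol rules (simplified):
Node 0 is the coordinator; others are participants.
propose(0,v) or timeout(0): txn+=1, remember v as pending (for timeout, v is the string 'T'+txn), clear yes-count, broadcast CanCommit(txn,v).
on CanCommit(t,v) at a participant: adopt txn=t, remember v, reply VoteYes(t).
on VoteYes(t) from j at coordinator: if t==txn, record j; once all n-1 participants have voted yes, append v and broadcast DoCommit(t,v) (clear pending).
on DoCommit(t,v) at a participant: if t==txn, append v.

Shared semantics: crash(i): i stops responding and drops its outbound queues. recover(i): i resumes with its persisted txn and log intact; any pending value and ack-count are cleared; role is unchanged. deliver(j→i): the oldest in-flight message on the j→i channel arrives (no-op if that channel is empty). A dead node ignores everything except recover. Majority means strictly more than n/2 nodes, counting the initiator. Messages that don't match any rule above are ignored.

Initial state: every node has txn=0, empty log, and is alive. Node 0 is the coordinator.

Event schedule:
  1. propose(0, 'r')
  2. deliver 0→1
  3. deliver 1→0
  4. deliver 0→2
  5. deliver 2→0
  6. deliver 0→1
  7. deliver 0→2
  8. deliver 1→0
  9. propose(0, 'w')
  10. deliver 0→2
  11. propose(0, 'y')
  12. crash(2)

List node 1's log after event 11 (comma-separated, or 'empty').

after 1 — propose(0,'r'): n0:coor/t1/[-]
after 2 — deliver 0→1: n1:part/t1/[-]
after 3 — deliver 1→0: ·
after 4 — deliver 0→2: n2:part/t1/[-]
after 5 — deliver 2→0: n0:coor/t1/[r]
after 6 — deliver 0→1: n1:part/t1/[r]
after 7 — deliver 0→2: n2:part/t1/[r]
after 8 — deliver 1→0: ·
after 9 — propose(0,'w'): n0:coor/t2/[r]
after 10 — deliver 0→2: n2:part/t2/[r]
after 11 — propose(0,'y'): n0:coor/t3/[r]

r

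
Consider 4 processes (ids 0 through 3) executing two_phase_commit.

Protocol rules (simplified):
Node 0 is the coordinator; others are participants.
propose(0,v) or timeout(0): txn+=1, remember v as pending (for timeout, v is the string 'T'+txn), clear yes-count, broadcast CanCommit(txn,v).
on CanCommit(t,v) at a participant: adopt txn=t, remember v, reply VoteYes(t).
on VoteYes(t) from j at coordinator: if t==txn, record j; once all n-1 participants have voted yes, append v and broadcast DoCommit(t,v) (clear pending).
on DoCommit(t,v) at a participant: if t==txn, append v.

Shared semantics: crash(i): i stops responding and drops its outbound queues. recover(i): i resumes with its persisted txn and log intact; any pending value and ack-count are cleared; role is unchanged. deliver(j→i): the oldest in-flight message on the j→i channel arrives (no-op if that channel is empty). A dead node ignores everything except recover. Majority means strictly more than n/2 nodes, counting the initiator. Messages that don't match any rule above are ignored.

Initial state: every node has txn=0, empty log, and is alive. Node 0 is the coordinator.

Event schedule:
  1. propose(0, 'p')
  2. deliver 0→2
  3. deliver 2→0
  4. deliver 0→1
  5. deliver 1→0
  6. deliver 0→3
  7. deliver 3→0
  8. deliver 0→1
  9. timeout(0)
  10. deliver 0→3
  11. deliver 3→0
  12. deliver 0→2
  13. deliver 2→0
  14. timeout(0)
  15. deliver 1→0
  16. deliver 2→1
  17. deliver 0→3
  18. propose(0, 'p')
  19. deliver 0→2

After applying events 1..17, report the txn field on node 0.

3

step 1 propose(0,'p'): 0={coor,t=1,log=-}
step 2 deliver 0→2: 2={part,t=1,log=-}
step 3 deliver 2→0: —
step 4 deliver 0→1: 1={part,t=1,log=-}
step 5 deliver 1→0: —
step 6 deliver 0→3: 3={part,t=1,log=-}
step 7 deliver 3→0: 0={coor,t=1,log=p}
step 8 deliver 0→1: 1={part,t=1,log=p}
step 9 timeout(0): 0={coor,t=2,log=p}
step 10 deliver 0→3: 3={part,t=1,log=p}
step 11 deliver 3→0: —
step 12 deliver 0→2: 2={part,t=1,log=p}
step 13 deliver 2→0: —
step 14 timeout(0): 0={coor,t=3,log=p}
step 15 deliver 1→0: —
step 16 deliver 2→1: —
step 17 deliver 0→3: 3={part,t=2,log=p}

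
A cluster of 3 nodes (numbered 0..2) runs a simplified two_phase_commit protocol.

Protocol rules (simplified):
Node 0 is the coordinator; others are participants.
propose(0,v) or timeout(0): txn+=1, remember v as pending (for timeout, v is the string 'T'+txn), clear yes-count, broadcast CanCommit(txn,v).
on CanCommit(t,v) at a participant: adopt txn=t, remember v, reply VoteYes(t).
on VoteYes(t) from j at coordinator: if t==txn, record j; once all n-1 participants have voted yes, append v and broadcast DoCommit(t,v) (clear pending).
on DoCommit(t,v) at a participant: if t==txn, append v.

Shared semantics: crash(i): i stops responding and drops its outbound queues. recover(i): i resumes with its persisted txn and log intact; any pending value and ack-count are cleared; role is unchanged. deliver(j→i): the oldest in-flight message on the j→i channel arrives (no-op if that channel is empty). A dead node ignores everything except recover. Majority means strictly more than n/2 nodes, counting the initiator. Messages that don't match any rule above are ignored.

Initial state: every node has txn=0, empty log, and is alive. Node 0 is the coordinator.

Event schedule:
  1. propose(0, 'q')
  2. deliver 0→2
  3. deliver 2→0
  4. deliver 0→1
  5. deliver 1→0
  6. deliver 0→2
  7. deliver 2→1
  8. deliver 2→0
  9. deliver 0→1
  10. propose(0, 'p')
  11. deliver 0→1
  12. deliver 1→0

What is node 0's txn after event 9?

1

1. propose(0,'q'):  <0:coor t1 ->
2. deliver 0→2:  <2:part t1 ->
3. deliver 2→0:  nop
4. deliver 0→1:  <1:part t1 ->
5. deliver 1→0:  <0:coor t1 q>
6. deliver 0→2:  <2:part t1 q>
7. deliver 2→1:  nop
8. deliver 2→0:  nop
9. deliver 0→1:  <1:part t1 q>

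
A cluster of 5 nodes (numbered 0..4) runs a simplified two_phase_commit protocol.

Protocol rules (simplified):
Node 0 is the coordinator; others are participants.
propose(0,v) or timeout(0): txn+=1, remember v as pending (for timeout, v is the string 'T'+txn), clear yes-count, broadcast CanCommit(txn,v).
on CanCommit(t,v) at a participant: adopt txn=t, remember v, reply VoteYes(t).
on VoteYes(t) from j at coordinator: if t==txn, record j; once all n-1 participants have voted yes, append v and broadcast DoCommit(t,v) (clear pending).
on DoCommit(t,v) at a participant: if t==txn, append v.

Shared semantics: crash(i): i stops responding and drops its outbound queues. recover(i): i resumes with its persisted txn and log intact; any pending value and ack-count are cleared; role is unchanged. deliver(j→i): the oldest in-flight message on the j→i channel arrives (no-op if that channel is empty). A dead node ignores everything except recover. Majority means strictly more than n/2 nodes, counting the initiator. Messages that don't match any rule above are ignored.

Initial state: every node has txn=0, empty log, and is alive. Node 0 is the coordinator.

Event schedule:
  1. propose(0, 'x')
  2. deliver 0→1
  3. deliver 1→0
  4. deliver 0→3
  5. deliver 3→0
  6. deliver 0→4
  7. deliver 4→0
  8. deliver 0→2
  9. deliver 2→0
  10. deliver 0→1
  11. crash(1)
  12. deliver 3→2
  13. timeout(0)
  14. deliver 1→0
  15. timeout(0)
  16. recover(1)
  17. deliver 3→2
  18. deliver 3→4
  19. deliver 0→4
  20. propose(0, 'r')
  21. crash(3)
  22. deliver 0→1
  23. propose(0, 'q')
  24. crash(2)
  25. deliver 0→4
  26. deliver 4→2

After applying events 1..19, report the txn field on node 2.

[1] propose(0,'x') → N0(coor t1 [-])
[2] deliver 0→1 → N1(part t1 [-])
[3] deliver 1→0 → ∅
[4] deliver 0→3 → N3(part t1 [-])
[5] deliver 3→0 → ∅
[6] deliver 0→4 → N4(part t1 [-])
[7] deliver 4→0 → ∅
[8] deliver 0→2 → N2(part t1 [-])
[9] deliver 2→0 → N0(coor t1 [x])
[10] deliver 0→1 → N1(part t1 [x])
[11] crash(1) → N1(✗part t1 [x])
[12] deliver 3→2 → ∅
[13] timeout(0) → N0(coor t2 [x])
[14] deliver 1→0 → ∅
[15] timeout(0) → N0(coor t3 [x])
[16] recover(1) → N1(part t1 [x])
[17] deliver 3→2 → ∅
[18] deliver 3→4 → ∅
[19] deliver 0→4 → N4(part t1 [x])

1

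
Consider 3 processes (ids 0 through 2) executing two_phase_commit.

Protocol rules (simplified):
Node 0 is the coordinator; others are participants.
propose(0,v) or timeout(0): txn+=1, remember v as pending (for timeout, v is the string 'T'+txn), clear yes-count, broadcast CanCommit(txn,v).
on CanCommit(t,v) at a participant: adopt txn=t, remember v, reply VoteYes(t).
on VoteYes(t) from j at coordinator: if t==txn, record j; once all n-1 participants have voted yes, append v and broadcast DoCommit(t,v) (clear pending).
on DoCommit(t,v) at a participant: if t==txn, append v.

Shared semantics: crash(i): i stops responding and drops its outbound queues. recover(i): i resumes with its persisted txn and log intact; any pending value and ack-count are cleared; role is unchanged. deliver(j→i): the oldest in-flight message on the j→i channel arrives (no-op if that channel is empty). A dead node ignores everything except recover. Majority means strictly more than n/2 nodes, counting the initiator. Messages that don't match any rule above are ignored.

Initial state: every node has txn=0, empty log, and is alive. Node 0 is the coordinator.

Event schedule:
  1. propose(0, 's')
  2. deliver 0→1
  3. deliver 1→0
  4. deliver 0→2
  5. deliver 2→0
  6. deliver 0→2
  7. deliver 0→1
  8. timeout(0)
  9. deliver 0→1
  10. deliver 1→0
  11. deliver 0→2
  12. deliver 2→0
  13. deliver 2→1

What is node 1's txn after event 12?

2

after 1 — propose(0,'s'): n0:coor/t1/[-]
after 2 — deliver 0→1: n1:part/t1/[-]
after 3 — deliver 1→0: ·
after 4 — deliver 0→2: n2:part/t1/[-]
after 5 — deliver 2→0: n0:coor/t1/[s]
after 6 — deliver 0→2: n2:part/t1/[s]
after 7 — deliver 0→1: n1:part/t1/[s]
after 8 — timeout(0): n0:coor/t2/[s]
after 9 — deliver 0→1: n1:part/t2/[s]
after 10 — deliver 1→0: ·
after 11 — deliver 0→2: n2:part/t2/[s]
after 12 — deliver 2→0: n0:coor/t2/[s,T2]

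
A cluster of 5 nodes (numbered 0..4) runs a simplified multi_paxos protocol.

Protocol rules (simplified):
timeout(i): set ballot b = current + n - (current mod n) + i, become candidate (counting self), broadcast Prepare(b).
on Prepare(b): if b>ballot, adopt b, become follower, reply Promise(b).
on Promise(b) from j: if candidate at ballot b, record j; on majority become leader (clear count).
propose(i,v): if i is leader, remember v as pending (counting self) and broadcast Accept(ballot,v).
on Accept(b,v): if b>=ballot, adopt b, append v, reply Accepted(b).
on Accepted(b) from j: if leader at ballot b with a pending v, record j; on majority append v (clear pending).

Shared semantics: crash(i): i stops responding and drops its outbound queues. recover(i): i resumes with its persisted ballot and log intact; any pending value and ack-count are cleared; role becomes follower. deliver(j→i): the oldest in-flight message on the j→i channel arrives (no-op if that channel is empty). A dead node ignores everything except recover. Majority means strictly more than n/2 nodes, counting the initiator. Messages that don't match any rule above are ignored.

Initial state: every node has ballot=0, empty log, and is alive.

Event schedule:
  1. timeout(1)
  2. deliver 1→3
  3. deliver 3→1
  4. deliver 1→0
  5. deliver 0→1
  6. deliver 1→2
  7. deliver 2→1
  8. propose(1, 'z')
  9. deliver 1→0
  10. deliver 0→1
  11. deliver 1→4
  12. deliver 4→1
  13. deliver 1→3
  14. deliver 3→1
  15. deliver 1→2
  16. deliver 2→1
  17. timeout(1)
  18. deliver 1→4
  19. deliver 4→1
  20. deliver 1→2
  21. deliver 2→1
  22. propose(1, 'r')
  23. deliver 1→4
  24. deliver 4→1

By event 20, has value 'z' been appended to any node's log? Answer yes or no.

yes

step 1 timeout(1): 1={cand,b=6,log=-}
step 2 deliver 1→3: 3={foll,b=6,log=-}
step 3 deliver 3→1: —
step 4 deliver 1→0: 0={foll,b=6,log=-}
step 5 deliver 0→1: 1={lead,b=6,log=-}
step 6 deliver 1→2: 2={foll,b=6,log=-}
step 7 deliver 2→1: —
step 8 propose(1,'z'): —
step 9 deliver 1→0: 0={foll,b=6,log=z}
step 10 deliver 0→1: —
step 11 deliver 1→4: 4={foll,b=6,log=-}
step 12 deliver 4→1: —
step 13 deliver 1→3: 3={foll,b=6,log=z}
step 14 deliver 3→1: 1={lead,b=6,log=z}
step 15 deliver 1→2: 2={foll,b=6,log=z}
step 16 deliver 2→1: —
step 17 timeout(1): 1={cand,b=11,log=z}
step 18 deliver 1→4: 4={foll,b=6,log=z}
step 19 deliver 4→1: —
step 20 deliver 1→2: 2={foll,b=11,log=z}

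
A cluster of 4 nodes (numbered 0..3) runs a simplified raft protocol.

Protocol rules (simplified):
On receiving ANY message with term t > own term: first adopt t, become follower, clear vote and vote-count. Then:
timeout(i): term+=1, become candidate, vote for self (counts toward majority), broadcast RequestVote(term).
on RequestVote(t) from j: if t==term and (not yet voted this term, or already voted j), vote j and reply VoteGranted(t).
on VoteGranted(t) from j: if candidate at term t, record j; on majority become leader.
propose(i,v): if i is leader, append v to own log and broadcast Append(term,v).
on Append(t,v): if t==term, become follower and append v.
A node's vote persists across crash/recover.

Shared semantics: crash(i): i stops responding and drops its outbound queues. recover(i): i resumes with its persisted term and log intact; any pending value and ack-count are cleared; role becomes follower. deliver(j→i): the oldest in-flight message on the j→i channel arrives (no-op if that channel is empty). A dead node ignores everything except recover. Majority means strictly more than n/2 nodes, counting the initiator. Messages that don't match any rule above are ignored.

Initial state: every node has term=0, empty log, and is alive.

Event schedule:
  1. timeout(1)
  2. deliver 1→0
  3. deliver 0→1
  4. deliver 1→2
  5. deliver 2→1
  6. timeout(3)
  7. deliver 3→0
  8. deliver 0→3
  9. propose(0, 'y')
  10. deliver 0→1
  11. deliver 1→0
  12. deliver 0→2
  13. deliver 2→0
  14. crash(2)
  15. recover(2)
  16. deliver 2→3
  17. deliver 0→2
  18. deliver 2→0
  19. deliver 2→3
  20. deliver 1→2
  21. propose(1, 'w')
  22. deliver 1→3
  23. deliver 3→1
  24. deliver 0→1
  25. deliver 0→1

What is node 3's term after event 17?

1

after 1 — timeout(1): n1:cand/t1/[-]
after 2 — deliver 1→0: n0:foll/t1/[-]
after 3 — deliver 0→1: ·
after 4 — deliver 1→2: n2:foll/t1/[-]
after 5 — deliver 2→1: n1:lead/t1/[-]
after 6 — timeout(3): n3:cand/t1/[-]
after 7 — deliver 3→0: ·
after 8 — deliver 0→3: ·
after 9 — propose(0,'y'): ·
after 10 — deliver 0→1: ·
after 11 — deliver 1→0: ·
after 12 — deliver 0→2: ·
after 13 — deliver 2→0: ·
after 14 — crash(2): n2:✗foll/t1/[-]
after 15 — recover(2): n2:foll/t1/[-]
after 16 — deliver 2→3: ·
after 17 — deliver 0→2: ·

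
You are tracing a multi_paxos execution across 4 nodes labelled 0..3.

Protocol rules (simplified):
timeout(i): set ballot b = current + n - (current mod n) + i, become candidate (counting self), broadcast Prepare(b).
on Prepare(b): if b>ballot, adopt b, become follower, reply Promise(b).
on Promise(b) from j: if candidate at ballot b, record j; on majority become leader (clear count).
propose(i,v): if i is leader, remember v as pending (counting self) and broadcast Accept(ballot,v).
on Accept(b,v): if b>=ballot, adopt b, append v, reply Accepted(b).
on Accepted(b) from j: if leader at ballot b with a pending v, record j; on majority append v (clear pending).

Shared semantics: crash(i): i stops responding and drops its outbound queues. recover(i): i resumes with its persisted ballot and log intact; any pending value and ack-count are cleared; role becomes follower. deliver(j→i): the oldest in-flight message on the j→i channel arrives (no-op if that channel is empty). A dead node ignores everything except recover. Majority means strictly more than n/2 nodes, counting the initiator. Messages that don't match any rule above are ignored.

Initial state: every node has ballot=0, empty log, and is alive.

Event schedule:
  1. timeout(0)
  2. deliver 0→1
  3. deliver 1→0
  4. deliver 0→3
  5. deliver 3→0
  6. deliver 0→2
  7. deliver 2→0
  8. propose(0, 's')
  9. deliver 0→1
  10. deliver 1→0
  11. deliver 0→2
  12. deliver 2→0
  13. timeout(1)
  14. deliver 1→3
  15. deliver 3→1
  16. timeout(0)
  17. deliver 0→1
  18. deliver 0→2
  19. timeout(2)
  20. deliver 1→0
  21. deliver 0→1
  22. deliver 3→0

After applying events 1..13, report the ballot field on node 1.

step 1 timeout(0): 0={cand,b=4,log=-}
step 2 deliver 0→1: 1={foll,b=4,log=-}
step 3 deliver 1→0: —
step 4 deliver 0→3: 3={foll,b=4,log=-}
step 5 deliver 3→0: 0={lead,b=4,log=-}
step 6 deliver 0→2: 2={foll,b=4,log=-}
step 7 deliver 2→0: —
step 8 propose(0,'s'): —
step 9 deliver 0→1: 1={foll,b=4,log=s}
step 10 deliver 1→0: —
step 11 deliver 0→2: 2={foll,b=4,log=s}
step 12 deliver 2→0: 0={lead,b=4,log=s}
step 13 timeout(1): 1={cand,b=9,log=s}

9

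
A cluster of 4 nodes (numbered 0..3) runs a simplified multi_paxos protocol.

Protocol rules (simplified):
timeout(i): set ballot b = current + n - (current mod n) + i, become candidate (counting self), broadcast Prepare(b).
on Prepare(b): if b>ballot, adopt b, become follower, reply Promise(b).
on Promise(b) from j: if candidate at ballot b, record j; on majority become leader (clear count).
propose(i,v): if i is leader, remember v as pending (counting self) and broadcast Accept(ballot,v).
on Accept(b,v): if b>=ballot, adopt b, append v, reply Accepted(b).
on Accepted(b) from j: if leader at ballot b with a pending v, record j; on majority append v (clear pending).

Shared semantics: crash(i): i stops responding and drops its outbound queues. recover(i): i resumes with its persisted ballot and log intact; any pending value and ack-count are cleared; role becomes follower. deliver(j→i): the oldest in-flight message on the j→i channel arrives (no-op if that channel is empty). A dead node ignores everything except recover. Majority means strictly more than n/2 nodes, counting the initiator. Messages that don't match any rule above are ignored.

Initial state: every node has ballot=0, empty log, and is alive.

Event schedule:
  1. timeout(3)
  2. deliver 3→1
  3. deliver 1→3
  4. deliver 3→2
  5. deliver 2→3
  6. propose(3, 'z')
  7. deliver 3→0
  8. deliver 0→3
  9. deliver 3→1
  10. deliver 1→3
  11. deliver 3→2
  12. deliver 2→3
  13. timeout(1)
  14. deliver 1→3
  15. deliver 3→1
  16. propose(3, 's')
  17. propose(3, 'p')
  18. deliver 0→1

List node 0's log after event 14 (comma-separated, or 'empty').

empty

step 1 timeout(3): 3={cand,b=7,log=-}
step 2 deliver 3→1: 1={foll,b=7,log=-}
step 3 deliver 1→3: —
step 4 deliver 3→2: 2={foll,b=7,log=-}
step 5 deliver 2→3: 3={lead,b=7,log=-}
step 6 propose(3,'z'): —
step 7 deliver 3→0: 0={foll,b=7,log=-}
step 8 deliver 0→3: —
step 9 deliver 3→1: 1={foll,b=7,log=z}
step 10 deliver 1→3: —
step 11 deliver 3→2: 2={foll,b=7,log=z}
step 12 deliver 2→3: 3={lead,b=7,log=z}
step 13 timeout(1): 1={cand,b=9,log=z}
step 14 deliver 1→3: 3={foll,b=9,log=z}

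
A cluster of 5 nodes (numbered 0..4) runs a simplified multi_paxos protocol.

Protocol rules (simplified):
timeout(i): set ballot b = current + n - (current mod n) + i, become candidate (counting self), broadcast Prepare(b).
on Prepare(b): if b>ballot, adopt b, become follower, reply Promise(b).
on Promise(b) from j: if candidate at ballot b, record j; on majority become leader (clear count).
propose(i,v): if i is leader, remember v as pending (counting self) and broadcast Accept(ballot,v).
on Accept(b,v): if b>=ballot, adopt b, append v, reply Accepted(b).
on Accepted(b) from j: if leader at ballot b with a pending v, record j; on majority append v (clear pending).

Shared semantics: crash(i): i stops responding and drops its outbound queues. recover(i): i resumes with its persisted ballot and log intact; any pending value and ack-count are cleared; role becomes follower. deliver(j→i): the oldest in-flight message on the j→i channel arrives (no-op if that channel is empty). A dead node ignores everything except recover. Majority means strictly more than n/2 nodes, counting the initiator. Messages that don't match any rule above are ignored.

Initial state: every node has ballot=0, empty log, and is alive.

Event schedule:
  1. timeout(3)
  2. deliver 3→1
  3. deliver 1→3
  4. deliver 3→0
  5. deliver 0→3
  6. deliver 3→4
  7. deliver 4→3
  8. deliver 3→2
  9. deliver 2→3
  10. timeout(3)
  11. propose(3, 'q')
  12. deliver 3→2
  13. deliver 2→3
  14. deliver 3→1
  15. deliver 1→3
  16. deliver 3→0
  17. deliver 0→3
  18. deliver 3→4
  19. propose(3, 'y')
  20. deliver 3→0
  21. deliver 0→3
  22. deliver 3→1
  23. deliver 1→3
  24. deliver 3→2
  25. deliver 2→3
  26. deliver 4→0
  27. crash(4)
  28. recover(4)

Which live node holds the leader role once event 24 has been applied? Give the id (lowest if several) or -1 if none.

e1 timeout(3): 3[cand,b=8,-]
e2 deliver 3→1: 1[foll,b=8,-]
e3 deliver 1→3: ·
e4 deliver 3→0: 0[foll,b=8,-]
e5 deliver 0→3: 3[lead,b=8,-]
e6 deliver 3→4: 4[foll,b=8,-]
e7 deliver 4→3: ·
e8 deliver 3→2: 2[foll,b=8,-]
e9 deliver 2→3: ·
e10 timeout(3): 3[cand,b=13,-]
e11 propose(3,'q'): ·
e12 deliver 3→2: 2[foll,b=13,-]
e13 deliver 2→3: ·
e14 deliver 3→1: 1[foll,b=13,-]
e15 deliver 1→3: 3[lead,b=13,-]
e16 deliver 3→0: 0[foll,b=13,-]
e17 deliver 0→3: ·
e18 deliver 3→4: 4[foll,b=13,-]
e19 propose(3,'y'): ·
e20 deliver 3→0: 0[foll,b=13,y]
e21 deliver 0→3: ·
e22 deliver 3→1: 1[foll,b=13,y]
e23 deliver 1→3: 3[lead,b=13,y]
e24 deliver 3→2: 2[foll,b=13,y]

3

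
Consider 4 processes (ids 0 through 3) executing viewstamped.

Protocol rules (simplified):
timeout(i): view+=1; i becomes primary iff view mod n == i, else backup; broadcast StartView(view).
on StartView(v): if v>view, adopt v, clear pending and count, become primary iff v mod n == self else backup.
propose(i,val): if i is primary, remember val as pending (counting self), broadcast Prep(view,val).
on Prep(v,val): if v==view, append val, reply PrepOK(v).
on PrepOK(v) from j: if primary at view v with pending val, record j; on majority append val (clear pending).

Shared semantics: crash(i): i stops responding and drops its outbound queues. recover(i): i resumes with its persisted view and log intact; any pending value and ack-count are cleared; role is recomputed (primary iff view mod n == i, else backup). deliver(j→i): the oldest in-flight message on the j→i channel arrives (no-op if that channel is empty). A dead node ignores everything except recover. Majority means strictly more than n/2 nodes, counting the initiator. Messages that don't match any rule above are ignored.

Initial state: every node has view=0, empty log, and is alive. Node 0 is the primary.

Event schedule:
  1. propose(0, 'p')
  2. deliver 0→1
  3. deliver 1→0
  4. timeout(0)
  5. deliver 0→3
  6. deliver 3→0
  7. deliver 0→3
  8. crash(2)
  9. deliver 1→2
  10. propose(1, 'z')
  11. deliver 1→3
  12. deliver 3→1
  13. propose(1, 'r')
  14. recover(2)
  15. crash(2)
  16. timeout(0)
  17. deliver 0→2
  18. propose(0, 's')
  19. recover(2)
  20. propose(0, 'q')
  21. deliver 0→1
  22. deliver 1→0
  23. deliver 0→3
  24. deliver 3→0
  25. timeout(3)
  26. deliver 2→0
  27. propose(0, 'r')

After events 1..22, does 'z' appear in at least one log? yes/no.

no

[1] propose(0,'p') → ∅
[2] deliver 0→1 → N1(back v0 [p])
[3] deliver 1→0 → ∅
[4] timeout(0) → N0(back v1 [-])
[5] deliver 0→3 → N3(back v0 [p])
[6] deliver 3→0 → ∅
[7] deliver 0→3 → N3(back v1 [p])
[8] crash(2) → N2(✗back v0 [-])
[9] deliver 1→2 → ∅
[10] propose(1,'z') → ∅
[11] deliver 1→3 → ∅
[12] deliver 3→1 → ∅
[13] propose(1,'r') → ∅
[14] recover(2) → N2(back v0 [-])
[15] crash(2) → N2(✗back v0 [-])
[16] timeout(0) → N0(back v2 [-])
[17] deliver 0→2 → ∅
[18] propose(0,'s') → ∅
[19] recover(2) → N2(back v0 [-])
[20] propose(0,'q') → ∅
[21] deliver 0→1 → N1(prim v1 [p])
[22] deliver 1→0 → ∅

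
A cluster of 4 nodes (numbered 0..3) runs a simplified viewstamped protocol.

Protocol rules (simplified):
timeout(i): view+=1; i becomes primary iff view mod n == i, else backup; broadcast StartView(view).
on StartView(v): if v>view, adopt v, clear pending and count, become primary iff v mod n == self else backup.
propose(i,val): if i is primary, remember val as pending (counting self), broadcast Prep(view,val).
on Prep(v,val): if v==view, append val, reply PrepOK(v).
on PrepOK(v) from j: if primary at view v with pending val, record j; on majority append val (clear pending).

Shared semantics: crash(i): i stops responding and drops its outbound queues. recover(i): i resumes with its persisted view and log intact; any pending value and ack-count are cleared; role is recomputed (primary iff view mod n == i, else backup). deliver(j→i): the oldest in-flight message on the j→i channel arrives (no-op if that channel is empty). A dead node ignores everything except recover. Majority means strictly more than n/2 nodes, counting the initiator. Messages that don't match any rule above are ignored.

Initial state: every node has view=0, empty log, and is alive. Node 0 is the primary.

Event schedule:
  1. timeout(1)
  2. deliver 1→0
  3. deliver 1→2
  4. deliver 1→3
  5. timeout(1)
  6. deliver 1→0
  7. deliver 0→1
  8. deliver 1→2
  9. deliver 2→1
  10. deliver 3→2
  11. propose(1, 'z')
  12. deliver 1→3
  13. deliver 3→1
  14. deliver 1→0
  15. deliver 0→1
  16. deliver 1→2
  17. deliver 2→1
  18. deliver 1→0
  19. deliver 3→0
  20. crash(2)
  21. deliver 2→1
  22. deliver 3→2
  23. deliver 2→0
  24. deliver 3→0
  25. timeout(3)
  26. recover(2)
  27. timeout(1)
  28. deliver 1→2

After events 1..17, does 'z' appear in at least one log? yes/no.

no

1. timeout(1):  <1:prim v1 ->
2. deliver 1→0:  <0:back v1 ->
3. deliver 1→2:  <2:back v1 ->
4. deliver 1→3:  <3:back v1 ->
5. timeout(1):  <1:back v2 ->
6. deliver 1→0:  <0:back v2 ->
7. deliver 0→1:  nop
8. deliver 1→2:  <2:prim v2 ->
9. deliver 2→1:  nop
10. deliver 3→2:  nop
11. propose(1,'z'):  nop
12. deliver 1→3:  <3:back v2 ->
13. deliver 3→1:  nop
14. deliver 1→0:  nop
15. deliver 0→1:  nop
16. deliver 1→2:  nop
17. deliver 2→1:  nop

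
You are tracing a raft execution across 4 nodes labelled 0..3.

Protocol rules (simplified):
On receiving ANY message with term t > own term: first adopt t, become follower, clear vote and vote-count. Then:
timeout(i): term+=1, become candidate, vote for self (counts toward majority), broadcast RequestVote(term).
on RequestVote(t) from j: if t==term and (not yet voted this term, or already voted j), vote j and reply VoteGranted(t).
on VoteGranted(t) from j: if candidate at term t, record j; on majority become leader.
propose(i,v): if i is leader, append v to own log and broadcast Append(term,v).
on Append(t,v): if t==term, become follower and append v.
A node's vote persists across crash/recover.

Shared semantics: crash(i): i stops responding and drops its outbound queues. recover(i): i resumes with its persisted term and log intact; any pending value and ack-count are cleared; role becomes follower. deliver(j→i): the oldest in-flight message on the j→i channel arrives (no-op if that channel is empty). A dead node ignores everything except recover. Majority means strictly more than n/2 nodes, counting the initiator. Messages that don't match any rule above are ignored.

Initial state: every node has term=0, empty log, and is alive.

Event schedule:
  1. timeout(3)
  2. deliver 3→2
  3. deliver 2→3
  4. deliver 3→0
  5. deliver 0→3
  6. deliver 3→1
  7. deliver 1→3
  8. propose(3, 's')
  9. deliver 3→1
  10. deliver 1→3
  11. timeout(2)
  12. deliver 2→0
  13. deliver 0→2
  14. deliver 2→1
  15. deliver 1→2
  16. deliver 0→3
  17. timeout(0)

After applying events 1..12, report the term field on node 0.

2

e1 timeout(3): 3[cand,t=1,-]
e2 deliver 3→2: 2[foll,t=1,-]
e3 deliver 2→3: ·
e4 deliver 3→0: 0[foll,t=1,-]
e5 deliver 0→3: 3[lead,t=1,-]
e6 deliver 3→1: 1[foll,t=1,-]
e7 deliver 1→3: ·
e8 propose(3,'s'): 3[lead,t=1,s]
e9 deliver 3→1: 1[foll,t=1,s]
e10 deliver 1→3: ·
e11 timeout(2): 2[cand,t=2,-]
e12 deliver 2→0: 0[foll,t=2,-]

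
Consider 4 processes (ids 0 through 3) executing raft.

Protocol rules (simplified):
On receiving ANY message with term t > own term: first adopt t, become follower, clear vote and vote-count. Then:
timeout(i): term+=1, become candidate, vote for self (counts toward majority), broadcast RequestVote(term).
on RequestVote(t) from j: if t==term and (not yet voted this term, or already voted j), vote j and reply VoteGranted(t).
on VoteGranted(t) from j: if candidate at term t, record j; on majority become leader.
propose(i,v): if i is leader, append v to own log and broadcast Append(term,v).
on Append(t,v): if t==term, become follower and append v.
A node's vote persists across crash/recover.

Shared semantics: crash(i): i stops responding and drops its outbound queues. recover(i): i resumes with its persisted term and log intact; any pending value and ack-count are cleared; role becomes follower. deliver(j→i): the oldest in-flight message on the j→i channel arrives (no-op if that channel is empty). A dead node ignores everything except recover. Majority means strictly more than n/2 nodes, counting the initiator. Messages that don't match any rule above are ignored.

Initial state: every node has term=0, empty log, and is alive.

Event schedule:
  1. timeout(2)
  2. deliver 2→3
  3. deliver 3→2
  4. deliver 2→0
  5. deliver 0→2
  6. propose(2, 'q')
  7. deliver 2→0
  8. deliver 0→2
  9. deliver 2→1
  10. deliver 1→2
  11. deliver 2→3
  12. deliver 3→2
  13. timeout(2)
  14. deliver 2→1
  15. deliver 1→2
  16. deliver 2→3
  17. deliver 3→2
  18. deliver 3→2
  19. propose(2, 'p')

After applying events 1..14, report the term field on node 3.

1

[1] timeout(2) → N2(cand t1 [-])
[2] deliver 2→3 → N3(foll t1 [-])
[3] deliver 3→2 → ∅
[4] deliver 2→0 → N0(foll t1 [-])
[5] deliver 0→2 → N2(lead t1 [-])
[6] propose(2,'q') → N2(lead t1 [q])
[7] deliver 2→0 → N0(foll t1 [q])
[8] deliver 0→2 → ∅
[9] deliver 2→1 → N1(foll t1 [-])
[10] deliver 1→2 → ∅
[11] deliver 2→3 → N3(foll t1 [q])
[12] deliver 3→2 → ∅
[13] timeout(2) → N2(cand t2 [q])
[14] deliver 2→1 → N1(foll t1 [q])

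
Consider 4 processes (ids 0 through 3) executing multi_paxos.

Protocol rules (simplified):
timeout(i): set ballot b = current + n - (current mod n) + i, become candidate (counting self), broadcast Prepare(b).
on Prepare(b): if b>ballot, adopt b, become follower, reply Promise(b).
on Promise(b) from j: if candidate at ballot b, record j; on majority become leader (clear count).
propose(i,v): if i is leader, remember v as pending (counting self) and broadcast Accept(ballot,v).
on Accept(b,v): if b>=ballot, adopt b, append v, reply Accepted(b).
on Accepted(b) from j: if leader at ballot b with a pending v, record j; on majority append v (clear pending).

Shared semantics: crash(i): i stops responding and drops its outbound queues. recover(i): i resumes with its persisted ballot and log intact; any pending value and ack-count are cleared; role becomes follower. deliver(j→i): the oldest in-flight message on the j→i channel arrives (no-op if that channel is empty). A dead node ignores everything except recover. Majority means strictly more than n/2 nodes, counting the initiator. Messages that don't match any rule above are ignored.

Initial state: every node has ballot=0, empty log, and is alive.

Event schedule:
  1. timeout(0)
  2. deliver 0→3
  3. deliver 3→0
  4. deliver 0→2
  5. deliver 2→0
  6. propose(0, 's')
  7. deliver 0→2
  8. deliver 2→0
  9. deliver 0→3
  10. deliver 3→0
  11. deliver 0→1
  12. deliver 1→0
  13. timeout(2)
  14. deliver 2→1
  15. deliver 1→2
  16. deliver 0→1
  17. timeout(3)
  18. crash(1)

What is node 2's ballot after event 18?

10

1. timeout(0):  <0:cand b4 ->
2. deliver 0→3:  <3:foll b4 ->
3. deliver 3→0:  nop
4. deliver 0→2:  <2:foll b4 ->
5. deliver 2→0:  <0:lead b4 ->
6. propose(0,'s'):  nop
7. deliver 0→2:  <2:foll b4 s>
8. deliver 2→0:  nop
9. deliver 0→3:  <3:foll b4 s>
10. deliver 3→0:  <0:lead b4 s>
11. deliver 0→1:  <1:foll b4 ->
12. deliver 1→0:  nop
13. timeout(2):  <2:cand b10 s>
14. deliver 2→1:  <1:foll b10 ->
15. deliver 1→2:  nop
16. deliver 0→1:  nop
17. timeout(3):  <3:cand b11 s>
18. crash(1):  <1:✗foll b10 ->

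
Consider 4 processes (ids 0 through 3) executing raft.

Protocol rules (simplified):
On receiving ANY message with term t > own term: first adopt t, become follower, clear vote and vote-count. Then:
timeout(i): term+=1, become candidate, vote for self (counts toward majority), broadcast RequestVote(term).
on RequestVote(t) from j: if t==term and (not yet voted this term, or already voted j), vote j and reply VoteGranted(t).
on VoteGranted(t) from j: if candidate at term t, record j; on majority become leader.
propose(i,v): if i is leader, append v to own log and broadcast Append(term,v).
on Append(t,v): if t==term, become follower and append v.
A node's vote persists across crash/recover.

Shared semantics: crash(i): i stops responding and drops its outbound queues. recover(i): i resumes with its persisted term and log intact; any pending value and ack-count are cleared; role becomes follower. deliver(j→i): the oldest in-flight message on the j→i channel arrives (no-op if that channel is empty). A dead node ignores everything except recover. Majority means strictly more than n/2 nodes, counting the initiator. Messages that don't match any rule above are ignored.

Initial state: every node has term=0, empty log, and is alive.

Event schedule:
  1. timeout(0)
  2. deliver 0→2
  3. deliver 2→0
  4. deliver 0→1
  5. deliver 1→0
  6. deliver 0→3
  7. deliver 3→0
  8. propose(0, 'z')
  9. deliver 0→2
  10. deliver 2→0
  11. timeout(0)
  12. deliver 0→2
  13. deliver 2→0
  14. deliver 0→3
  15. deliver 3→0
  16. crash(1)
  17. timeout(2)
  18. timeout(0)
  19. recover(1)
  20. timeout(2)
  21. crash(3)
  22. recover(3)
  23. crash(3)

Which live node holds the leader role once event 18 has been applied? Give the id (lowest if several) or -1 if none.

-1

step 1 timeout(0): 0={cand,t=1,log=-}
step 2 deliver 0→2: 2={foll,t=1,log=-}
step 3 deliver 2→0: —
step 4 deliver 0→1: 1={foll,t=1,log=-}
step 5 deliver 1→0: 0={lead,t=1,log=-}
step 6 deliver 0→3: 3={foll,t=1,log=-}
step 7 deliver 3→0: —
step 8 propose(0,'z'): 0={lead,t=1,log=z}
step 9 deliver 0→2: 2={foll,t=1,log=z}
step 10 deliver 2→0: —
step 11 timeout(0): 0={cand,t=2,log=z}
step 12 deliver 0→2: 2={foll,t=2,log=z}
step 13 deliver 2→0: —
step 14 deliver 0→3: 3={foll,t=1,log=z}
step 15 deliver 3→0: —
step 16 crash(1): 1={✗foll,t=1,log=-}
step 17 timeout(2): 2={cand,t=3,log=z}
step 18 timeout(0): 0={cand,t=3,log=z}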